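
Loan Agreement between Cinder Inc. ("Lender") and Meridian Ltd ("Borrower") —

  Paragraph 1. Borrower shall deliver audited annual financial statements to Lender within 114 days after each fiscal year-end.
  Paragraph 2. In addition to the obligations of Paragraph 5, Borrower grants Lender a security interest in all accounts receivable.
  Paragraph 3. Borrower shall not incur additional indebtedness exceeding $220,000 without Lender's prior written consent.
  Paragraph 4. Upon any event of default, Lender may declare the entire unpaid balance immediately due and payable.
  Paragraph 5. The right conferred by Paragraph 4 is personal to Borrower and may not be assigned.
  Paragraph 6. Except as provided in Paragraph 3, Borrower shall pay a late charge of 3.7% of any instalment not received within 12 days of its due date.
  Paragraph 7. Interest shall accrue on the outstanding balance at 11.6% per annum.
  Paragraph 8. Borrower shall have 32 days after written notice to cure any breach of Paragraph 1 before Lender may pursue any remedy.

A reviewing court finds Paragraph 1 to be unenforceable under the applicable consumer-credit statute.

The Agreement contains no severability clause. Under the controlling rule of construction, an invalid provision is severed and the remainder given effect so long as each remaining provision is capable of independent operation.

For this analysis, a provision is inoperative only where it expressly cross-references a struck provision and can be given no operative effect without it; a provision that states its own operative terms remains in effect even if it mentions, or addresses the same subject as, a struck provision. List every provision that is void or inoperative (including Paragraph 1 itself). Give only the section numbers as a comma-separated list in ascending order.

Paragraph 1 is struck. Paragraph 8 merely fixes the cure period for breach of Paragraph 1; with Paragraph 1 gone it has nothing to operate on and falls away. With no severability clause, the stated default rule severs what cannot stand and enforces each remaining provision that can operate on its own. That leaves Paragraph 2, Paragraph 3, Paragraph 4, Paragraph 5, Paragraph 6, and Paragraph 7 in effect.

1, 8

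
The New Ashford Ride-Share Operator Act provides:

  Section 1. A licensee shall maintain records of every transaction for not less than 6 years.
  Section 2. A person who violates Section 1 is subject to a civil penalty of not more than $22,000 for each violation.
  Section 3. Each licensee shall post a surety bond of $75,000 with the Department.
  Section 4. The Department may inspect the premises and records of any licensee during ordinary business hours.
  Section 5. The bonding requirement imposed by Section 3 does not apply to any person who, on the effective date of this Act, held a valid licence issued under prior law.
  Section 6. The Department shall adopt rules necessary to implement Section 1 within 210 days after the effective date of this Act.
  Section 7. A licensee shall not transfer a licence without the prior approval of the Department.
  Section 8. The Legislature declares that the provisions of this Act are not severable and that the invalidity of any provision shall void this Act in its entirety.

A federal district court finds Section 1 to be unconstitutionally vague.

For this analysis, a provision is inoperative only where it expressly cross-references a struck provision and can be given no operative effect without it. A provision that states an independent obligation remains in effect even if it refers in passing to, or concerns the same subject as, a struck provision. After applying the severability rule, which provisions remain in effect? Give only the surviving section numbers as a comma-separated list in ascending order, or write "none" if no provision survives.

none

Section 1 is struck. Section 2 merely fixes the civil penalty for violating Section 1; with Section 1 gone it has nothing to operate on and falls away. Section 6 has no operative effect of its own apart from Section 1 and is therefore inoperative. Section 8 provides that the Act is not severable, so the invalidity of any one provision voids the entire Act. No provision of the Act survives.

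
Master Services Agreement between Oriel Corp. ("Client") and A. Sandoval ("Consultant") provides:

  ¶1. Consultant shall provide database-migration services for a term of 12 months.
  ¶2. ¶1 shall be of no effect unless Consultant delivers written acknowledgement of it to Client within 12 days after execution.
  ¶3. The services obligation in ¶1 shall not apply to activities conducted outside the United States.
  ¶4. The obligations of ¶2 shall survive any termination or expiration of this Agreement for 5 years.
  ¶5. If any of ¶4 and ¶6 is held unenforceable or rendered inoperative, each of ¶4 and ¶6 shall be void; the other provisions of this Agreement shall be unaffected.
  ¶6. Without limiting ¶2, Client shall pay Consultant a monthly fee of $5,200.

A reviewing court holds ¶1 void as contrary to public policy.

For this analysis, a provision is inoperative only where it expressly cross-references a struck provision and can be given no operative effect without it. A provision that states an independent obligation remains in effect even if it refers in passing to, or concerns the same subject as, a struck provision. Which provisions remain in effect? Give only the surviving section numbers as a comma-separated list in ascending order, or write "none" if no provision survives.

5

¶1 is struck. The only function of ¶2 is the acknowledgement condition for ¶1, so it cannot stand once ¶1 is removed. The whole of ¶3 is the carve-out from the services obligation, defined by reference to ¶1, so ¶3 cannot stand once ¶1 is removed. The only function of ¶4 is the survival period for ¶2, so it cannot stand once ¶2 is removed. ¶5 declares ¶4 and ¶6 mutually dependent; since one of them has fallen, all of them are of no effect. That brings down ¶6 as well. The remainder continues in force under ¶5. Only ¶5 remains in effect.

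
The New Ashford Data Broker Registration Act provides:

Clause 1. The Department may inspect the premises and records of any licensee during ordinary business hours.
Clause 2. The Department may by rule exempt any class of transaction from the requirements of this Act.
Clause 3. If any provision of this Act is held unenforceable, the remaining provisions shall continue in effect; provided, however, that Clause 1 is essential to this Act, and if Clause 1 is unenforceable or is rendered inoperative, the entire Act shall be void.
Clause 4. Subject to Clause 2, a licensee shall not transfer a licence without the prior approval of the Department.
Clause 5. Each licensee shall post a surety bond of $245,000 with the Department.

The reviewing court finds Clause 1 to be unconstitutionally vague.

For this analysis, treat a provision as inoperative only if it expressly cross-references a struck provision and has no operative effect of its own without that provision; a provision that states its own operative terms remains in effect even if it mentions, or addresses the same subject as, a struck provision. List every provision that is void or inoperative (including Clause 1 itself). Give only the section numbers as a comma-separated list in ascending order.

Clause 1 is struck. Nothing else in the Act is defined by reference to Clause 1. Clause 3 makes Clause 1 an essential term, and Clause 1 is the provision held invalid; under Clause 3, the entire Act is therefore void. No provision of the Act survives.

1, 2, 3, 4, 5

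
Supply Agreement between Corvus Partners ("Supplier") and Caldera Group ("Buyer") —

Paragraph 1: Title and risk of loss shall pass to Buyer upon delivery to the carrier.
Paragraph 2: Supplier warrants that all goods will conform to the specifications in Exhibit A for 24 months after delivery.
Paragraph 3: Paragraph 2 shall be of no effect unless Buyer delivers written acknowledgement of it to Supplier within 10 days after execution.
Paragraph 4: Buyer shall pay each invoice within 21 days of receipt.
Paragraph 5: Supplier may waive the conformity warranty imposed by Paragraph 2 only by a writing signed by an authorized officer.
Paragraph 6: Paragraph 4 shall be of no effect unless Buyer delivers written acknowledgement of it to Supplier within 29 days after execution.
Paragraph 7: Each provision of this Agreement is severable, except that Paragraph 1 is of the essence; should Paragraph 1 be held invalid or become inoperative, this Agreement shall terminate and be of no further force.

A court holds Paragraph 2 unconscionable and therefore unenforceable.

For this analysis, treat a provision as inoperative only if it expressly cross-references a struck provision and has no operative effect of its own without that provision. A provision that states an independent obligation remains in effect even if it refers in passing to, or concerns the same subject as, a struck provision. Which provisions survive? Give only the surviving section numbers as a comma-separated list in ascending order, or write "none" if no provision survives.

Paragraph 2 is struck. The only function of Paragraph 3 is the acknowledgement condition for Paragraph 2, so it cannot stand once Paragraph 2 is removed. Paragraph 5 has no operative effect of its own apart from Paragraph 2 and is therefore inoperative. Paragraph 7 makes Paragraph 1 an essential term, but Paragraph 1 is unaffected, so the severability proviso in Paragraph 7 preserves the remaining provisions. Paragraph 1, Paragraph 4, Paragraph 6, and Paragraph 7 remain in effect.

1, 4, 6, 7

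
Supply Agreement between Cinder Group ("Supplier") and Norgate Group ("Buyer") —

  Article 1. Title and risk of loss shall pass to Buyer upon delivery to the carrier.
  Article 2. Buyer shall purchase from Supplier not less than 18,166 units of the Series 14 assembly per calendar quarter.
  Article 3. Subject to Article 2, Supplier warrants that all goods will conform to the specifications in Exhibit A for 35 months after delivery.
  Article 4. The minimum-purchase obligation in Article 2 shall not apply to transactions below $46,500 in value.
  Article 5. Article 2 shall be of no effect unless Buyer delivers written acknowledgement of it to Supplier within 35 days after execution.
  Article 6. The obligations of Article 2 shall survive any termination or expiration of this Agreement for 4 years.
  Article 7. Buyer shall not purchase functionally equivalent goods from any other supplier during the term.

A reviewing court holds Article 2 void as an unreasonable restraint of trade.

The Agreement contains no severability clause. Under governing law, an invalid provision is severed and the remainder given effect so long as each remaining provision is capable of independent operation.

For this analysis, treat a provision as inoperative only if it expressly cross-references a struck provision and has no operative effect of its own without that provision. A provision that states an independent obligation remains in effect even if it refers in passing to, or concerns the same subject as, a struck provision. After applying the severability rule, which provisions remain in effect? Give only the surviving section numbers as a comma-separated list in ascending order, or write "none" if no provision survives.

1, 3, 7

Article 2 is struck. Article 4 has no operative effect of its own apart from Article 2 and is therefore inoperative. Article 5 merely fixes the acknowledgement condition for Article 2; with Article 2 gone it has nothing to operate on and falls away. Article 6 has no operative effect of its own apart from Article 2 and is therefore inoperative. Article 3 mentions Article 2 but its own obligation stands independently of Article 2, so Article 3 is not affected. Under the stated default rule, only provisions that cannot operate independently fall away; the rest are enforced. Article 1, Article 3, and Article 7 remain in effect.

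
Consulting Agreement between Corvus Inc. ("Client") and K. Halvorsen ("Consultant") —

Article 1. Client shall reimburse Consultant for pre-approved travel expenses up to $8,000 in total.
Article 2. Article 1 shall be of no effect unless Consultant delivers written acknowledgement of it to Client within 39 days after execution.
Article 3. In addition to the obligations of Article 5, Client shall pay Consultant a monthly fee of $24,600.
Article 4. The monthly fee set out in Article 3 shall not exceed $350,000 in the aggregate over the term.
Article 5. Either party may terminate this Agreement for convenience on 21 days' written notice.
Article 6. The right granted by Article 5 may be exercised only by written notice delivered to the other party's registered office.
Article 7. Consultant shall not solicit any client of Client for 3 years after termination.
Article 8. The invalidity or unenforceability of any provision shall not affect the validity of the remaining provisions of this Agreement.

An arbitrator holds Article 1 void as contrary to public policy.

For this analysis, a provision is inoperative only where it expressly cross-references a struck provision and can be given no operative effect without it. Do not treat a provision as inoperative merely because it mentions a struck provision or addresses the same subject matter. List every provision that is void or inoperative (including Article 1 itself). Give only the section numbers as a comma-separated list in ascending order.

1, 2

Article 1 is struck. The only function of Article 2 is the acknowledgement condition for Article 1, so it cannot stand once Article 1 is removed. Article 8 is a severability clause and preserves every provision that can still be given independent effect. Article 3, Article 4, Article 5, Article 6, Article 7, and Article 8 remain in effect.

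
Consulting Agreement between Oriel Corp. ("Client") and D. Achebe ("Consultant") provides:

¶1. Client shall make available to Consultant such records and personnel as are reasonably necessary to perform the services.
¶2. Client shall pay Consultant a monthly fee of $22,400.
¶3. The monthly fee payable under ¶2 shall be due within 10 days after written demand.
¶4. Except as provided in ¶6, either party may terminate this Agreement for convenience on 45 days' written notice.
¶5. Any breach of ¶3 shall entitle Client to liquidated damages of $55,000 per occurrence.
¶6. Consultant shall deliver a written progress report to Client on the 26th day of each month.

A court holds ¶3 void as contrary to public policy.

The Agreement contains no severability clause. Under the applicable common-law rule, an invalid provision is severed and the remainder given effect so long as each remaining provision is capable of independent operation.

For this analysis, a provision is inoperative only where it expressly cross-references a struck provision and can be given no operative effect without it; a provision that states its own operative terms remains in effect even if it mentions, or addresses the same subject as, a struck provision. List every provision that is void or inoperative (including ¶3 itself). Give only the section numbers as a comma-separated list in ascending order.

¶3 is struck. ¶5 operates only by reference to ¶3, so it falls with ¶3. With no severability clause, the stated default rule severs what cannot stand and enforces each remaining provision that can operate on its own. The provisions still in force are ¶1, ¶2, ¶4, and ¶6.

3, 5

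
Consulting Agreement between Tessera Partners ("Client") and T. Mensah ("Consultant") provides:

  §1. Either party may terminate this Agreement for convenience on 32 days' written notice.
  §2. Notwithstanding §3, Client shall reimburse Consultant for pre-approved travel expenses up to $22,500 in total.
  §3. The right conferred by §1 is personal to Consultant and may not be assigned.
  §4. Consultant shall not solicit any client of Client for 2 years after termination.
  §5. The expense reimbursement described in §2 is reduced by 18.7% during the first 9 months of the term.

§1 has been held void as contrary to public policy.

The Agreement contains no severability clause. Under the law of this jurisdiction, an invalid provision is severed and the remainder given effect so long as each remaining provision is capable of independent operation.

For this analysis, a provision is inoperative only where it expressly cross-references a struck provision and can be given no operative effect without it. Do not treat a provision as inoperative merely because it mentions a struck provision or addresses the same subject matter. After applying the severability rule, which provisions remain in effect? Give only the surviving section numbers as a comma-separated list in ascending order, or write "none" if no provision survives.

2, 4, 5

§1 is struck. §3 operates only by reference to §1, so it falls with §1. Although §2 refers to §3, its operative terms do not depend on §3, so it remains in effect. Under the stated default rule, only provisions that cannot operate independently fall away; the rest are enforced. The provisions still in force are §2, §4, and §5.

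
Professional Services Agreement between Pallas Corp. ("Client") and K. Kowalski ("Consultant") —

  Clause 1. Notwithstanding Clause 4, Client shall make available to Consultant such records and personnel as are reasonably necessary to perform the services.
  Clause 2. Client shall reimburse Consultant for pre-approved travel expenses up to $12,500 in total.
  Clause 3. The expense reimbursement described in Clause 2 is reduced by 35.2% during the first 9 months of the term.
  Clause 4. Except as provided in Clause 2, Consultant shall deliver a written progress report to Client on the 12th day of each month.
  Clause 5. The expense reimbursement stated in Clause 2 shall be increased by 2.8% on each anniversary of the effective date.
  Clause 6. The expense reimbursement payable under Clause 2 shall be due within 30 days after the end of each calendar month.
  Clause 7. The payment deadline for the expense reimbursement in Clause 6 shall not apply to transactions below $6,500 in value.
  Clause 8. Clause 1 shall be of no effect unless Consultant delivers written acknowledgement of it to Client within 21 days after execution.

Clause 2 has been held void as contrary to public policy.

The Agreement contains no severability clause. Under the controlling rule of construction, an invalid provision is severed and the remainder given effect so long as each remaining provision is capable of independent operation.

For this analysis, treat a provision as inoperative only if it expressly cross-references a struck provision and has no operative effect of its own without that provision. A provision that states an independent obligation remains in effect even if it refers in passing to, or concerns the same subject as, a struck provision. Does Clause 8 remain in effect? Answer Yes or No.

Clause 2 is struck. Clause 3 has no operative effect of its own apart from Clause 2 and is therefore inoperative. Clause 5 has no operative effect of its own apart from Clause 2 and is therefore inoperative. Clause 6 has no operative effect of its own apart from Clause 2 and is therefore inoperative. Clause 7 operates only by reference to Clause 6, so it falls with Clause 6. Clause 4 mentions Clause 2 but its own obligation stands independently of Clause 2, so Clause 4 is not affected. Under the stated default rule, only provisions that cannot operate independently fall away; the rest are enforced. That leaves Clause 1, Clause 4, and Clause 8 in effect. Clause 8 is among the surviving provisions, so the answer is yes.

Yes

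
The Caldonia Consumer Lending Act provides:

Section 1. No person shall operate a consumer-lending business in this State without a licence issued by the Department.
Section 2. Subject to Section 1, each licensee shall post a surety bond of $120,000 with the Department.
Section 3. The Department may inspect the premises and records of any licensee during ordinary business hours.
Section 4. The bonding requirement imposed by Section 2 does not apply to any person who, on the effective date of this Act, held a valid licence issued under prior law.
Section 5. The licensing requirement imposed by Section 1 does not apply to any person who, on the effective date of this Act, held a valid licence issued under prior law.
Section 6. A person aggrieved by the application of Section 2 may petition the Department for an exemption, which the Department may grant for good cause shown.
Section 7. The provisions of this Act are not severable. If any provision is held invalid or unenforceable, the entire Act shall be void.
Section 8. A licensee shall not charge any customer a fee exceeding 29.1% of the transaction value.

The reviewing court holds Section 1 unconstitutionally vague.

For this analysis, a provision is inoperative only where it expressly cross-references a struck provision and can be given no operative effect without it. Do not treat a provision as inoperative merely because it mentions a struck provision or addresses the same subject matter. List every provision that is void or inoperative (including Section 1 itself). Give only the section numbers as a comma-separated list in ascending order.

Section 1 is struck. The only function of Section 5 is the grandfather exemption from Section 1, so it cannot stand once Section 1 is removed. Section 7 provides that the Act is not severable, so the invalidity of any one provision voids the entire Act. No provision of the Act survives.

1, 2, 3, 4, 5, 6, 7, 8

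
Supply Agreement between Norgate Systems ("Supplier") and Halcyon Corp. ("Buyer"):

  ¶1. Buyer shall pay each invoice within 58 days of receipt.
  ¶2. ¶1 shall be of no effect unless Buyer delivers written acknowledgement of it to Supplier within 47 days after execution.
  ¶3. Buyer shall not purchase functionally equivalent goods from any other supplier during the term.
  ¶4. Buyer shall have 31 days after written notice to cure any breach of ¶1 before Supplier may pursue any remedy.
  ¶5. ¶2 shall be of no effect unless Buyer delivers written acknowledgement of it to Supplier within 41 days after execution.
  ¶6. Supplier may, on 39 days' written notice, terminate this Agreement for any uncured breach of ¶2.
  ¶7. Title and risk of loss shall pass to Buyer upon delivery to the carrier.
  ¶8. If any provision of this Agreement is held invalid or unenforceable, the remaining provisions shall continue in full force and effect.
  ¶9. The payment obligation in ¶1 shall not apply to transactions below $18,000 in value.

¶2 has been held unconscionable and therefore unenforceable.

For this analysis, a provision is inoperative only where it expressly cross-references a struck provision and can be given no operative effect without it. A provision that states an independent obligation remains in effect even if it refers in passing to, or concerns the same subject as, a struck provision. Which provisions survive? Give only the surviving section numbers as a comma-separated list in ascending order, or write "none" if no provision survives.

1, 3, 4, 7, 8, 9

¶2 is struck. ¶5 operates only by reference to ¶2, so it falls with ¶2. ¶6 operates only by reference to ¶2, so it falls with ¶2. ¶8 is a severability clause and preserves every provision that can still be given independent effect. ¶1, ¶3, ¶4, ¶7, ¶8, and ¶9 remain in effect.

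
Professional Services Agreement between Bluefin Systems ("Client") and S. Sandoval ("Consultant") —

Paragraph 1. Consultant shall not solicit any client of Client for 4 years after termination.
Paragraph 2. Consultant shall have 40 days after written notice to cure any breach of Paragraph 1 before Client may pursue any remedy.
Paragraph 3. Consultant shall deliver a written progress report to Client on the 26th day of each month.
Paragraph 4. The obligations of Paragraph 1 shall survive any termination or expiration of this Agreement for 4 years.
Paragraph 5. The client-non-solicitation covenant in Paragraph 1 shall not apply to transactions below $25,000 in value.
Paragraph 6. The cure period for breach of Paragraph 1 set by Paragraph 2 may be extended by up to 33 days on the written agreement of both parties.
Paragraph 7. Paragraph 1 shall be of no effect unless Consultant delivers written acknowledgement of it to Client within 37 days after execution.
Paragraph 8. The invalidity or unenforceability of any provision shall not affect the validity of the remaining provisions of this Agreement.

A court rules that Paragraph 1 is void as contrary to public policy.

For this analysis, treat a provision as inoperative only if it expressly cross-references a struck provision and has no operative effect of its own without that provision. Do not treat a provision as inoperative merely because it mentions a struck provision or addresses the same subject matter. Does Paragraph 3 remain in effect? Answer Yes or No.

Paragraph 1 is struck. The only function of Paragraph 2 is the cure period for breach of Paragraph 1, so it cannot stand once Paragraph 1 is removed. Paragraph 4 operates only by reference to Paragraph 1, so it falls with Paragraph 1. Paragraph 5 does nothing except set the carve-out from the client-non-solicitation covenant by reference to Paragraph 1; with Paragraph 1 gone it has no independent effect and is inoperative. Paragraph 7 operates only by reference to Paragraph 1, so it falls with Paragraph 1. Paragraph 6 operates only by reference to Paragraph 2, so it falls with Paragraph 2. Under the severability clause in Paragraph 8, the remaining provisions continue in force. Paragraph 3 and Paragraph 8 remain in effect. Paragraph 3 is among the surviving provisions, so the answer is yes.

Yes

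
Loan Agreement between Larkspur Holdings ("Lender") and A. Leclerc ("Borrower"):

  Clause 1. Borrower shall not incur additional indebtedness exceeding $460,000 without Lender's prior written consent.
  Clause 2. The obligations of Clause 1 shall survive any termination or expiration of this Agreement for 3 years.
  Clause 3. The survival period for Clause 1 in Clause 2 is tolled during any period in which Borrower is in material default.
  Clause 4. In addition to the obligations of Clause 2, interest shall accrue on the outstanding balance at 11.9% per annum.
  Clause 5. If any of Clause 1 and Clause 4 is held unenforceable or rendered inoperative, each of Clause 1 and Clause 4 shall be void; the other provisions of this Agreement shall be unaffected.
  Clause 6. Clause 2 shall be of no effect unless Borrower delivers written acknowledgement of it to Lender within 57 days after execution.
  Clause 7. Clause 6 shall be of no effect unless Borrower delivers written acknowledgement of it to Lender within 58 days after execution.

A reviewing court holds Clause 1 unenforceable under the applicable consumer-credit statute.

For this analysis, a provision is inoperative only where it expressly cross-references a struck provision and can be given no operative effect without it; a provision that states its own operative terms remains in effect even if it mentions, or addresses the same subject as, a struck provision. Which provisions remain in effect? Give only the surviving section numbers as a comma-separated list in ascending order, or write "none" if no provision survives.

5

Clause 1 is struck. Clause 2 operates only by reference to Clause 1, so it falls with Clause 1. The whole of Clause 3 is the tolling of the survival period for Clause 1, defined by reference to Clause 2, so Clause 3 cannot stand once Clause 2 is removed. Clause 6 operates only by reference to Clause 2, so it falls with Clause 2. Clause 7 operates only by reference to Clause 6, so it falls with Clause 6. Clause 5 declares Clause 1 and Clause 4 mutually dependent; since one of them has fallen, all of them are of no effect. That brings down Clause 4 as well. The remainder continues in force under Clause 5. Only Clause 5 remains in effect.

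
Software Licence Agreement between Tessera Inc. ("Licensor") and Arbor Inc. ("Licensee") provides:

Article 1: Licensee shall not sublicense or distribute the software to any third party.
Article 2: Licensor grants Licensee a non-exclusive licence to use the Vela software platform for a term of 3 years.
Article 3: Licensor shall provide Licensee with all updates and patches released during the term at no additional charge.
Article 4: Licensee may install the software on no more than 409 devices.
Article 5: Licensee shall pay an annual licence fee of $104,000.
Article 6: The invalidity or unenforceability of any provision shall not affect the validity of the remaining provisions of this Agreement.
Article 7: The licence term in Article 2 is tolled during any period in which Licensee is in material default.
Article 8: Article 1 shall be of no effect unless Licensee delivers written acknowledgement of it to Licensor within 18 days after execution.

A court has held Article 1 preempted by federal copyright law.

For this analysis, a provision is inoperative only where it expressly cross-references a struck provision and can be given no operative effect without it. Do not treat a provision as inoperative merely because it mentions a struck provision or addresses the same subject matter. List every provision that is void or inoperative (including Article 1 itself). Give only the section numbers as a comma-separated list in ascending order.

Article 1 is struck. Article 8 operates only by reference to Article 1, so it falls with Article 1. Under the severability clause in Article 6, the remaining provisions continue in force. The provisions still in force are Article 2, Article 3, Article 4, Article 5, Article 6, and Article 7.

1, 8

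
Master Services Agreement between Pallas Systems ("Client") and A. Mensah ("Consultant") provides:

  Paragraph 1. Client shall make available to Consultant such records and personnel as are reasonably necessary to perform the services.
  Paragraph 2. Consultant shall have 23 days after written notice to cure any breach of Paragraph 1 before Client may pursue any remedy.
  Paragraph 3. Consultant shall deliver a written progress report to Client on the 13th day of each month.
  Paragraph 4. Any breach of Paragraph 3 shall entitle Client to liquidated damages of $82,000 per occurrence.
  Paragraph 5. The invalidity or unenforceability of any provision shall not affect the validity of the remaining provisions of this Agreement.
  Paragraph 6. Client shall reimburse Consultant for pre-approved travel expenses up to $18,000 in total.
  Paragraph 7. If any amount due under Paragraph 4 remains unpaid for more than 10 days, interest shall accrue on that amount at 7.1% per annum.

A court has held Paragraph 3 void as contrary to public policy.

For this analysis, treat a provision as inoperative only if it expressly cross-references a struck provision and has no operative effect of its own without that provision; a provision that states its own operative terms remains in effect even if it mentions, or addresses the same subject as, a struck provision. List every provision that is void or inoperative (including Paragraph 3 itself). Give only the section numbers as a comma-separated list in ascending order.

3, 4, 7

Paragraph 3 is struck. Paragraph 4 has no operative effect of its own apart from Paragraph 3 and is therefore inoperative. Paragraph 7 does nothing except set the default interest on the liquidated-damages amount by reference to Paragraph 4; with Paragraph 4 gone it has no independent effect and is inoperative. Paragraph 5 is a severability clause and preserves every provision that can still be given independent effect. The provisions still in force are Paragraph 1, Paragraph 2, Paragraph 5, and Paragraph 6.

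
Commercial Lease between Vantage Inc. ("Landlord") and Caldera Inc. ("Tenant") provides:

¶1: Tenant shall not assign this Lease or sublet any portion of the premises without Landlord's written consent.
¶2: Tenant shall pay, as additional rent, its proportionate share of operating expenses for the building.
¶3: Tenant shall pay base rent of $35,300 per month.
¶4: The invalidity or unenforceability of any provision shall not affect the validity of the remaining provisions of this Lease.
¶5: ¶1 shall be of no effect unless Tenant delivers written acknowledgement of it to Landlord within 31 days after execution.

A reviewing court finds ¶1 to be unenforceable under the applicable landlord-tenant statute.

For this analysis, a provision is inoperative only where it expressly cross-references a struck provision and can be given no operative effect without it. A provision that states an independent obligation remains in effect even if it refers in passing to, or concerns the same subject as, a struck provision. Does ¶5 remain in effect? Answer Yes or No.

¶1 is struck. ¶5 merely fixes the acknowledgement condition for ¶1; with ¶1 gone it has nothing to operate on and falls away. Under the severability clause in ¶4, the remaining provisions continue in force. That leaves ¶2, ¶3, and ¶4 in effect. ¶5 is among the inoperative provisions, so the answer is no.

No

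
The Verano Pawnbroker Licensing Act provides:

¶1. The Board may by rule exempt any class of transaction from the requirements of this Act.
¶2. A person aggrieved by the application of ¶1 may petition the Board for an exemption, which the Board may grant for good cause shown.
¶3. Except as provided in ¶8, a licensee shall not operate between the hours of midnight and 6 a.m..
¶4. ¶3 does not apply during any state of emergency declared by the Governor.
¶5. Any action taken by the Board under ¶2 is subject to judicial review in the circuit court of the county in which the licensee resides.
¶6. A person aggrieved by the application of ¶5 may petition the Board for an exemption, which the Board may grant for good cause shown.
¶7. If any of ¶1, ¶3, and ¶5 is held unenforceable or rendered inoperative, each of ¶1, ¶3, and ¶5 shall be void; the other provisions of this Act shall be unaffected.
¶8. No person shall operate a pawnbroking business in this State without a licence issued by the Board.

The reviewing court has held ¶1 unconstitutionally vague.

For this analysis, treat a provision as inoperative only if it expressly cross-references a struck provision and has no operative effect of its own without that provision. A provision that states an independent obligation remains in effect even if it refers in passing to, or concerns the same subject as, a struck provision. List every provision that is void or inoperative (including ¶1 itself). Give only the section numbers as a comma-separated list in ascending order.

¶1 is struck. ¶2 merely fixes the exemption procedure for ¶1; with ¶1 gone it has nothing to operate on and falls away. ¶5 operates only by reference to ¶2, so it falls with ¶2. ¶6 merely fixes the exemption procedure for ¶5; with ¶5 gone it has nothing to operate on and falls away. ¶7 declares ¶1, ¶3, and ¶5 mutually dependent; since one of them has fallen, all of them are of no effect. That brings down ¶3 as well. ¶4 in turn depends solely on a provision now struck and likewise falls. The remainder continues in force under ¶7. That leaves ¶7 and ¶8 in effect.

1, 2, 3, 4, 5, 6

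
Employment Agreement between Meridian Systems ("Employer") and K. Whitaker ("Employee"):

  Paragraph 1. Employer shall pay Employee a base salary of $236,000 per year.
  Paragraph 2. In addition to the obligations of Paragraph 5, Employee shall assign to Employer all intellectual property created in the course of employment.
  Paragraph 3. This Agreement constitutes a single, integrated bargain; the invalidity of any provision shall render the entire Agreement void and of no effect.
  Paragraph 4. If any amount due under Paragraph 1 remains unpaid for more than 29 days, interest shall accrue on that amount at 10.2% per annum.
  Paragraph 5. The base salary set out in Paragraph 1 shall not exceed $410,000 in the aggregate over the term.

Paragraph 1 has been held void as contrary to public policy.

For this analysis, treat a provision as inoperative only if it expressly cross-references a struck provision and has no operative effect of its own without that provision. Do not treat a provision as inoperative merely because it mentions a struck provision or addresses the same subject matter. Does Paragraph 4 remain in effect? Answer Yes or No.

Paragraph 1 is struck. Paragraph 4 does nothing except set the default interest on the base salary by reference to Paragraph 1; with Paragraph 1 gone it has no independent effect and is inoperative. Paragraph 5 has no operative effect of its own apart from Paragraph 1 and is therefore inoperative. Paragraph 3 provides that the Agreement is not severable, so the invalidity of any one provision voids the entire Agreement. No provision of the Agreement survives. Paragraph 4 is among the inoperative provisions, so the answer is no.

No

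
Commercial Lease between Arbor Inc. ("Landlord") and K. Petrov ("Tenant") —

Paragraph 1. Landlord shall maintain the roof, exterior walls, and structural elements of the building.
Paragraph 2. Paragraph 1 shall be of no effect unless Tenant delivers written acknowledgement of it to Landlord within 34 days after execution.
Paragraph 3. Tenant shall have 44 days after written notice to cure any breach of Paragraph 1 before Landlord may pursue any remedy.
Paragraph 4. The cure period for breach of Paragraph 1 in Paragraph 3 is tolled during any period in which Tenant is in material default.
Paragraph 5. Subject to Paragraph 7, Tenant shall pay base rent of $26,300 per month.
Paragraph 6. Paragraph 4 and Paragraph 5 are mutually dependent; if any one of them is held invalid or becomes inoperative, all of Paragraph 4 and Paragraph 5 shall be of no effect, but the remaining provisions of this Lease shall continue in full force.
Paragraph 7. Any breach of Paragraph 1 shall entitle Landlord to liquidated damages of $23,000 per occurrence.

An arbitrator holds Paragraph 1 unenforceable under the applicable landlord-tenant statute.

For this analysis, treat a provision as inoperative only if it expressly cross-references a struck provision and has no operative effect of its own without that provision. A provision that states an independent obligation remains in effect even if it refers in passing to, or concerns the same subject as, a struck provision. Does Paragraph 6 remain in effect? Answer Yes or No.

Paragraph 1 is struck. Paragraph 2 merely fixes the acknowledgement condition for Paragraph 1; with Paragraph 1 gone it has nothing to operate on and falls away. Paragraph 3 merely fixes the cure period for breach of Paragraph 1; with Paragraph 1 gone it has nothing to operate on and falls away. Paragraph 7 does nothing except set the liquidated-damages amount by reference to Paragraph 1; with Paragraph 1 gone it has no independent effect and is inoperative. Paragraph 4 has no operative effect of its own apart from Paragraph 3 and is therefore inoperative. Paragraph 6 declares Paragraph 4 and Paragraph 5 mutually dependent; since one of them has fallen, all of them are of no effect. That brings down Paragraph 5 as well. The remainder continues in force under Paragraph 6. Only Paragraph 6 remains in effect. Paragraph 6 is among the surviving provisions, so the answer is yes.

Yes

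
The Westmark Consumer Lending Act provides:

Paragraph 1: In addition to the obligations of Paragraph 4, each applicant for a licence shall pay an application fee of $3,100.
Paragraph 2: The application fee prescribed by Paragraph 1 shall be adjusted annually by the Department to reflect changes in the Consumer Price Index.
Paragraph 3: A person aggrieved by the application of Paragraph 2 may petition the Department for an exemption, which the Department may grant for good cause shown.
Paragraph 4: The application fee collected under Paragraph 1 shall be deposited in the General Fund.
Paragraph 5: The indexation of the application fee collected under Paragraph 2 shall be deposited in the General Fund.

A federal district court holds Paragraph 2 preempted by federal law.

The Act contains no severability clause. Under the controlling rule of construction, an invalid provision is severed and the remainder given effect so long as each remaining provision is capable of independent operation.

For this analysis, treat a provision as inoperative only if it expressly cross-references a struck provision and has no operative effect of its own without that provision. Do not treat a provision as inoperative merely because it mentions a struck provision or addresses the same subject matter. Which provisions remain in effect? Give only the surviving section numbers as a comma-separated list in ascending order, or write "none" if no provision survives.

Paragraph 2 is struck. Paragraph 3 has no operative effect of its own apart from Paragraph 2 and is therefore inoperative. Paragraph 5 operates only by reference to Paragraph 2, so it falls with Paragraph 2. With no severability clause, the stated default rule severs what cannot stand and enforces each remaining provision that can operate on its own. Paragraph 1 and Paragraph 4 remain in effect.

1, 4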